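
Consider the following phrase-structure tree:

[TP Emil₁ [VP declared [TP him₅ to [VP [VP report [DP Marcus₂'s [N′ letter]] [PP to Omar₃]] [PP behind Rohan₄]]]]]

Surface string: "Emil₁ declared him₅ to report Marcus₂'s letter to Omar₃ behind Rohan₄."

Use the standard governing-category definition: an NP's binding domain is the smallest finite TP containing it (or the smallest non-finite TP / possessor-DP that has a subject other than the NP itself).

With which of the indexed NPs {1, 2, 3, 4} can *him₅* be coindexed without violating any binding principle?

none

*him* is a pronoun, so Principle B applies: it must be free in its binding domain.
Binding domain of *him₅*: the matrix TP, whose subject is Emil₁.
*Emil₁* c-commands the pronoun within its binding domain → coindexation would violate Principle B.
*Marcus₂*: the pronoun c-commands this R-expression → coindexation would violate Principle C on *Marcus₂*.
*Omar₃*: the pronoun c-commands this R-expression → coindexation would violate Principle C on *Omar₃*.
*Rohan₄*: the pronoun c-commands this R-expression → coindexation would violate Principle C on *Rohan₄*.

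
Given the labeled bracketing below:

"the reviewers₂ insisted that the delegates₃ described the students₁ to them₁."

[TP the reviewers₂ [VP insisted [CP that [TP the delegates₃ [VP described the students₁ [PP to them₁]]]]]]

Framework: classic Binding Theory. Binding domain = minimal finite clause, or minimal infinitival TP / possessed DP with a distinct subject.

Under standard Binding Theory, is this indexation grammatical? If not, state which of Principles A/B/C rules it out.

Principle B

The two coindexed NPs are *the students₁* and *them₁*.
*them₁* is a pronoun. Its binding domain is the embedded TP, whose subject is the delegates₃.
*the students₁* c-commands it within that domain and carries the same index.
The pronoun is locally bound → Principle B violation.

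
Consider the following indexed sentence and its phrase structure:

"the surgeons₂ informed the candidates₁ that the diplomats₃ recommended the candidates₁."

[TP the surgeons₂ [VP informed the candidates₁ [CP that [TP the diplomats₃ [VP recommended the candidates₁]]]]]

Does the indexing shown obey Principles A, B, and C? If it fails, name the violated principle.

Principle C

The two coindexed NPs are *the candidates₁* (the higher occurrence) and *the candidates₁* (the lower occurrence).
*the candidates₁* (the lower occurrence) is an R-expression. Principle C requires it to be free everywhere.
*the candidates₁* (the higher occurrence) c-commands it and carries the same index.
The R-expression is bound → Principle C violation.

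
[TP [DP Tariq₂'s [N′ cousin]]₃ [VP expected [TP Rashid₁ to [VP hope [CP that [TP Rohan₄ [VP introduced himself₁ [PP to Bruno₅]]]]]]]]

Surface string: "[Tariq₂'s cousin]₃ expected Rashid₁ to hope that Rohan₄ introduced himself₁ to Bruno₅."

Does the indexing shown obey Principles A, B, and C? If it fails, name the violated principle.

The two coindexed NPs are *Rashid₁* and *himself₁*.
*himself₁* is an anaphor. Principle A requires it to be bound within its binding domain — the embedded TP, whose subject is Rohan₄.
Within that domain it is c-commanded by *Rohan₄*, which does not share its index.
*Rashid₁* does c-command the anaphor, but from outside its binding domain.
The anaphor is unbound in its domain → Principle A violation.

Principle A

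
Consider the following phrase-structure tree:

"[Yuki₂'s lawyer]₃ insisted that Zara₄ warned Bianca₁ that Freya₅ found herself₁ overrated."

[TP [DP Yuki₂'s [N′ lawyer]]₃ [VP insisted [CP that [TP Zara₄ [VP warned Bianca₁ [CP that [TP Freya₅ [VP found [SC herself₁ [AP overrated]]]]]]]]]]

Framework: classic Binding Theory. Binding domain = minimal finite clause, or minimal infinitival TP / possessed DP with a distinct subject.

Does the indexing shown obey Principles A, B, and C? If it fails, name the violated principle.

Principle A

The two coindexed NPs are *Bianca₁* and *herself₁*.
*herself₁* is an anaphor. Principle A requires it to be bound within its binding domain — the embedded TP, whose subject is Freya₅.
Within that domain it is c-commanded by *Freya₅*, which does not share its index.
*Bianca₁* does c-command the anaphor, but from outside its binding domain.
The anaphor is unbound in its domain → Principle A violation.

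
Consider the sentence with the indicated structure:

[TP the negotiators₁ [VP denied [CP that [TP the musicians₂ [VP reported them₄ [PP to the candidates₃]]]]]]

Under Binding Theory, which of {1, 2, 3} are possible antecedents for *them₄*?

{1}

*them* is a pronoun, so Principle B applies: it must be free in its binding domain.
Binding domain of *them₄*: the embedded TP, whose subject is the musicians₂.
*the negotiators₁* c-commands the pronoun but from outside its binding domain, and is not c-commanded by it → coindexation permitted.
*the musicians₂* c-commands the pronoun within its binding domain → coindexation would violate Principle B.
*the candidates₃*: the pronoun c-commands this R-expression → coindexation would violate Principle C on *the candidates₃*.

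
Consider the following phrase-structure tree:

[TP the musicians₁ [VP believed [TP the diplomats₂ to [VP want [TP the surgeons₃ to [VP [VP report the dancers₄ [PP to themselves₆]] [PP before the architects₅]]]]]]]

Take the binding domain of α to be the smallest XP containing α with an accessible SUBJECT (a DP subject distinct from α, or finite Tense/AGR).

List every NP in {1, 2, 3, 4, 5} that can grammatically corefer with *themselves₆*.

*themselves* is an anaphor, so Principle A applies: it must be bound in its binding domain.
Binding domain of *themselves₆*: the embedded TP, whose subject is the surgeons₃.
*the musicians₁* c-commands the anaphor but is outside its binding domain → cannot satisfy Principle A.
*the diplomats₂* c-commands the anaphor but is outside its binding domain → cannot satisfy Principle A.
*the surgeons₃* c-commands the anaphor within its binding domain → licit binder.
*the dancers₄* c-commands the anaphor within its binding domain → licit binder.
*the architects₅* does not c-command the anaphor → cannot bind it.

{3, 4}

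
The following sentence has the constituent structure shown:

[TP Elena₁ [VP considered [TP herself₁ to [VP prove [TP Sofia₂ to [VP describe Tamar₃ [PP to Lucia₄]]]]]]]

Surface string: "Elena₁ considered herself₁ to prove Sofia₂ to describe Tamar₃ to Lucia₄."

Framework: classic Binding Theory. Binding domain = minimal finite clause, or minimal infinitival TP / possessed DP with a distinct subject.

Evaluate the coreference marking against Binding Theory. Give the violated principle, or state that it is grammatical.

The two coindexed NPs are *Elena₁* and *herself₁*.
*herself₁* is an anaphor; its binding domain is the matrix TP, whose subject is Elena₁. *Elena₁* c-commands it within that domain and shares its index, so Principle A is satisfied.
*Elena₁* is an R-expression; *herself₁* does not c-command it, and no other NP shares its index, so Principle C is satisfied.
All principles are respected.

grammatical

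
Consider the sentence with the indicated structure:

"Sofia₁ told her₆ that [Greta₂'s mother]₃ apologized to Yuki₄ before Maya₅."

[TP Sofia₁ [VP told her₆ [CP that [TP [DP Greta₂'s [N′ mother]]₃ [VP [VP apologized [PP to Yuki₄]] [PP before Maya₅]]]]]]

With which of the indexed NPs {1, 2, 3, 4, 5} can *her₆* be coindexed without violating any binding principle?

none

*her* is a pronoun, so Principle B applies: it must be free in its binding domain.
Binding domain of *her₆*: the matrix TP, whose subject is Sofia₁.
*Sofia₁* c-commands the pronoun within its binding domain → coindexation would violate Principle B.
*Greta₂*: the pronoun c-commands this R-expression → coindexation would violate Principle C on *Greta₂*.
*[Greta₂'s mother]₃*: the pronoun c-commands this R-expression → coindexation would violate Principle C on *[Greta₂'s mother]₃*.
*Yuki₄*: the pronoun c-commands this R-expression → coindexation would violate Principle C on *Yuki₄*.
*Maya₅*: the pronoun c-commands this R-expression → coindexation would violate Principle C on *Maya₅*.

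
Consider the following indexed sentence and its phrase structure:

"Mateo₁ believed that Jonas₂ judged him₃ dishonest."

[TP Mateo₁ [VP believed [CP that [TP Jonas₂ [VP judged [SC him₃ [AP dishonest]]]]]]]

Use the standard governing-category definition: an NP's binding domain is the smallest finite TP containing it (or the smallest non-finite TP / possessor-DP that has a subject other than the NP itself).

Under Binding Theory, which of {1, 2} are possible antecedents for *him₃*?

{1}

*him* is a pronoun, so Principle B applies: it must be free in its binding domain.
Binding domain of *him₃*: the embedded TP, whose subject is Jonas₂.
*Mateo₁* c-commands the pronoun but from outside its binding domain, and is not c-commanded by it → coindexation permitted.
*Jonas₂* c-commands the pronoun within its binding domain → coindexation would violate Principle B.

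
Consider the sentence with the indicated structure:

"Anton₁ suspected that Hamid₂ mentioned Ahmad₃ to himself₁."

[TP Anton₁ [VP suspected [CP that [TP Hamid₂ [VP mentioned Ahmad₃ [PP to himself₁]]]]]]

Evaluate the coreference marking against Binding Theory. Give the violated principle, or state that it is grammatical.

The two coindexed NPs are *Anton₁* and *himself₁*.
*himself₁* is an anaphor. Principle A requires it to be bound within its binding domain — the embedded TP, whose subject is Hamid₂.
Within that domain it is c-commanded by *Hamid₂*, *Ahmad₃*, none of which share its index.
*Anton₁* does c-command the anaphor, but from outside its binding domain.
The anaphor is unbound in its domain → Principle A violation.

Principle A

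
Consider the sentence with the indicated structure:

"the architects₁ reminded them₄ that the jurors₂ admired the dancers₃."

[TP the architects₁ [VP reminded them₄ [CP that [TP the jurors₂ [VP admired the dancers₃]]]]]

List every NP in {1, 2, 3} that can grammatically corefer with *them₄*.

none

*them* is a pronoun, so Principle B applies: it must be free in its binding domain.
Binding domain of *them₄*: the matrix TP, whose subject is the architects₁.
*the architects₁* c-commands the pronoun within its binding domain → coindexation would violate Principle B.
*the jurors₂*: the pronoun c-commands this R-expression → coindexation would violate Principle C on *the jurors₂*.
*the dancers₃*: the pronoun c-commands this R-expression → coindexation would violate Principle C on *the dancers₃*.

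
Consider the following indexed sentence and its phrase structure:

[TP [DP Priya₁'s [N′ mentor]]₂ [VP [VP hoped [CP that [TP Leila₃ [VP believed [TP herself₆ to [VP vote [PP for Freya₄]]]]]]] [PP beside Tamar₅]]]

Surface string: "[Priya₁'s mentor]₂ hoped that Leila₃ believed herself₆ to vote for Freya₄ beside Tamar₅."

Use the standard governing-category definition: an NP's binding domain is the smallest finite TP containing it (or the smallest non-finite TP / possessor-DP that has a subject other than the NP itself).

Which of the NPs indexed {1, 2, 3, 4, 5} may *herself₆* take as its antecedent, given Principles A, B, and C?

{3}

*herself* is an anaphor, so Principle A applies: it must be bound in its binding domain.
Binding domain of *herself₆*: the embedded TP, whose subject is Leila₃.
*Priya₁* does not c-command the anaphor → cannot bind it.
*[Priya₁'s mentor]₂* c-commands the anaphor but is outside its binding domain → cannot satisfy Principle A.
*Leila₃* c-commands the anaphor within its binding domain → licit binder.
*Freya₄* does not c-command the anaphor → cannot bind it.
*Tamar₅* does not c-command the anaphor → cannot bind it.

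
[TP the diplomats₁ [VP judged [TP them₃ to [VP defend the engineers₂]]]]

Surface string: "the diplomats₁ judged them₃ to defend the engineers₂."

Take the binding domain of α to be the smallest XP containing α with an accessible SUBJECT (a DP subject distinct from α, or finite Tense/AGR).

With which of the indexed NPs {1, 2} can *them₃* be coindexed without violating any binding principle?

none

*them* is a pronoun, so Principle B applies: it must be free in its binding domain.
Binding domain of *them₃*: the matrix TP, whose subject is the diplomats₁.
*the diplomats₁* c-commands the pronoun within its binding domain → coindexation would violate Principle B.
*the engineers₂*: the pronoun c-commands this R-expression → coindexation would violate Principle C on *the engineers₂*.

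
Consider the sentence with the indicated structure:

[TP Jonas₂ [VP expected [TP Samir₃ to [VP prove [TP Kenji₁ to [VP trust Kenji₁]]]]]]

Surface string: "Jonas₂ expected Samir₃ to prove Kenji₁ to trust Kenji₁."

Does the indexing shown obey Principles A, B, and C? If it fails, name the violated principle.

The two coindexed NPs are *Kenji₁* (the higher occurrence) and *Kenji₁* (the lower occurrence).
*Kenji₁* (the lower occurrence) is an R-expression. Principle C requires it to be free everywhere.
*Kenji₁* (the higher occurrence) c-commands it and carries the same index.
The R-expression is bound → Principle C violation.

Principle C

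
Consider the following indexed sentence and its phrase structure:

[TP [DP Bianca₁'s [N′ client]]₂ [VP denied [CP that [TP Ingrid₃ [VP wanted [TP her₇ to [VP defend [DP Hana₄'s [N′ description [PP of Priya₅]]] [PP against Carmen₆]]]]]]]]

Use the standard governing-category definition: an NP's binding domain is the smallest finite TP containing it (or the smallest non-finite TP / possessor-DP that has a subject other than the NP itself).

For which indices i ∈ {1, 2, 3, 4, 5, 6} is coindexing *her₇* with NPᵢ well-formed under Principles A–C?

*her* is a pronoun, so Principle B applies: it must be free in its binding domain.
Binding domain of *her₇*: the embedded TP, whose subject is Ingrid₃.
*Bianca₁* and the pronoun do not c-command one another → neither Principle B nor Principle C is at stake; coindexation permitted.
*[Bianca₁'s client]₂* c-commands the pronoun but from outside its binding domain, and is not c-commanded by it → coindexation permitted.
*Ingrid₃* c-commands the pronoun within its binding domain → coindexation would violate Principle B.
*Hana₄*: the pronoun c-commands this R-expression → coindexation would violate Principle C on *Hana₄*.
*Priya₅*: the pronoun c-commands this R-expression → coindexation would violate Principle C on *Priya₅*.
*Carmen₆*: the pronoun c-commands this R-expression → coindexation would violate Principle C on *Carmen₆*.

{1, 2}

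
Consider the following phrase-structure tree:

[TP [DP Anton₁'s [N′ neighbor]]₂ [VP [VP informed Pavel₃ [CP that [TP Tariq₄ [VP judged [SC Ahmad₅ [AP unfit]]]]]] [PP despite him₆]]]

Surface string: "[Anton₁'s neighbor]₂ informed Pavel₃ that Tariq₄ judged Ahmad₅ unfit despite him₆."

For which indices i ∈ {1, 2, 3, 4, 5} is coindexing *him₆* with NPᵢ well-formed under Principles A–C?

{1, 3, 4, 5}

*him* is a pronoun, so Principle B applies: it must be free in its binding domain.
Binding domain of *him₆*: the matrix TP, whose subject is [Anton₁'s neighbor]₂.
*Anton₁* and the pronoun do not c-command one another → neither Principle B nor Principle C is at stake; coindexation permitted.
*[Anton₁'s neighbor]₂* c-commands the pronoun within its binding domain → coindexation would violate Principle B.
*Pavel₃* and the pronoun do not c-command one another → neither Principle B nor Principle C is at stake; coindexation permitted.
*Tariq₄* and the pronoun do not c-command one another → neither Principle B nor Principle C is at stake; coindexation permitted.
*Ahmad₅* and the pronoun do not c-command one another → neither Principle B nor Principle C is at stake; coindexation permitted.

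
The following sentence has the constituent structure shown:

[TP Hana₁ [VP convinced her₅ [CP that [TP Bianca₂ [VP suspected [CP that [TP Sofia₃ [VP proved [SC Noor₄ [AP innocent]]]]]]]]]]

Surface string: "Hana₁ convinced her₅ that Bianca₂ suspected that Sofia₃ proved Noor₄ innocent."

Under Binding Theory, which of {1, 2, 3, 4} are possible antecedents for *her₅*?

none

*her* is a pronoun, so Principle B applies: it must be free in its binding domain.
Binding domain of *her₅*: the matrix TP, whose subject is Hana₁.
*Hana₁* c-commands the pronoun within its binding domain → coindexation would violate Principle B.
*Bianca₂*: the pronoun c-commands this R-expression → coindexation would violate Principle C on *Bianca₂*.
*Sofia₃*: the pronoun c-commands this R-expression → coindexation would violate Principle C on *Sofia₃*.
*Noor₄*: the pronoun c-commands this R-expression → coindexation would violate Principle C on *Noor₄*.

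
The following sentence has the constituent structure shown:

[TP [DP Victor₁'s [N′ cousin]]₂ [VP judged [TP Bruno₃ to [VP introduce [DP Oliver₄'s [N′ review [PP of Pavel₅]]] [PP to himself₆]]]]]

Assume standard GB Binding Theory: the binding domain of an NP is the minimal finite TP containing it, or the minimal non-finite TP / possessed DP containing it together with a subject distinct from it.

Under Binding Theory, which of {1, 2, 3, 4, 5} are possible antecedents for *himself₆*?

{3}

*himself* is an anaphor, so Principle A applies: it must be bound in its binding domain.
Binding domain of *himself₆*: the embedded TP, whose subject is Bruno₃.
*Victor₁* does not c-command the anaphor → cannot bind it.
*[Victor₁'s cousin]₂* c-commands the anaphor but is outside its binding domain → cannot satisfy Principle A.
*Bruno₃* c-commands the anaphor within its binding domain → licit binder.
*Oliver₄* does not c-command the anaphor → cannot bind it.
*Pavel₅* does not c-command the anaphor → cannot bind it.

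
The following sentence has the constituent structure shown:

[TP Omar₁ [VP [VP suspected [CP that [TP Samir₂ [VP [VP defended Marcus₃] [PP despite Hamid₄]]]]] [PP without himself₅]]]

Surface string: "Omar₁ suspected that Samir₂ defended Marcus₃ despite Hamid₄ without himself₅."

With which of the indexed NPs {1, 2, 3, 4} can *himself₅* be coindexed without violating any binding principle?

{1}

*himself* is an anaphor, so Principle A applies: it must be bound in its binding domain.
Binding domain of *himself₅*: the matrix TP, whose subject is Omar₁.
*Omar₁* c-commands the anaphor within its binding domain → licit binder.
*Samir₂* does not c-command the anaphor → cannot bind it.
*Marcus₃* does not c-command the anaphor → cannot bind it.
*Hamid₄* does not c-command the anaphor → cannot bind it.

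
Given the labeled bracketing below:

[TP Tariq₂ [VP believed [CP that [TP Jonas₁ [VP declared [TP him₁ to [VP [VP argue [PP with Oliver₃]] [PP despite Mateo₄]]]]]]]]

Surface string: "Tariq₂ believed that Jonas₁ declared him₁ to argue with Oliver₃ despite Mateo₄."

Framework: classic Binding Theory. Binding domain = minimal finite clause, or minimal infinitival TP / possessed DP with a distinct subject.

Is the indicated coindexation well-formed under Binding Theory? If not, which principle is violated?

Principle B

The two coindexed NPs are *Jonas₁* and *him₁*.
*him₁* is a pronoun. Its binding domain is the embedded TP, whose subject is Jonas₁.
*Jonas₁* c-commands it within that domain and carries the same index.
The pronoun is locally bound → Principle B violation.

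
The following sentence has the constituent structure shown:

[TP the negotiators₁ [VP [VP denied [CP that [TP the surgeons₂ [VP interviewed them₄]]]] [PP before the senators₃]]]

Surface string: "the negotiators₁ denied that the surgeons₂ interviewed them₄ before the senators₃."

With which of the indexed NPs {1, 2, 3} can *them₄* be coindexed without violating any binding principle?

*them* is a pronoun, so Principle B applies: it must be free in its binding domain.
Binding domain of *them₄*: the embedded TP, whose subject is the surgeons₂.
*the negotiators₁* c-commands the pronoun but from outside its binding domain, and is not c-commanded by it → coindexation permitted.
*the surgeons₂* c-commands the pronoun within its binding domain → coindexation would violate Principle B.
*the senators₃* and the pronoun do not c-command one another → neither Principle B nor Principle C is at stake; coindexation permitted.

{1, 3}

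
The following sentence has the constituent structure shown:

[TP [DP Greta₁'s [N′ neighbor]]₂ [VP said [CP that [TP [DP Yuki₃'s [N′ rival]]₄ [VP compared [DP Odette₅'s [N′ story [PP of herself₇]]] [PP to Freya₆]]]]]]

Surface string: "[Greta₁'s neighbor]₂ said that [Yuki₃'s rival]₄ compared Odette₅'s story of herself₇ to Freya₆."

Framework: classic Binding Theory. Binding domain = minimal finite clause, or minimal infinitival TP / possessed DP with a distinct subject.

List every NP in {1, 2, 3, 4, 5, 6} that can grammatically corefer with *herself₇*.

{5}

*herself* is an anaphor, so Principle A applies: it must be bound in its binding domain.
Binding domain of *herself₇*: the possessed DP, whose subject is Odette₅.
*Greta₁* does not c-command the anaphor → cannot bind it.
*[Greta₁'s neighbor]₂* c-commands the anaphor but is outside its binding domain → cannot satisfy Principle A.
*Yuki₃* does not c-command the anaphor → cannot bind it.
*[Yuki₃'s rival]₄* c-commands the anaphor but is outside its binding domain → cannot satisfy Principle A.
*Odette₅* c-commands the anaphor within its binding domain → licit binder.
*Freya₆* does not c-command the anaphor → cannot bind it.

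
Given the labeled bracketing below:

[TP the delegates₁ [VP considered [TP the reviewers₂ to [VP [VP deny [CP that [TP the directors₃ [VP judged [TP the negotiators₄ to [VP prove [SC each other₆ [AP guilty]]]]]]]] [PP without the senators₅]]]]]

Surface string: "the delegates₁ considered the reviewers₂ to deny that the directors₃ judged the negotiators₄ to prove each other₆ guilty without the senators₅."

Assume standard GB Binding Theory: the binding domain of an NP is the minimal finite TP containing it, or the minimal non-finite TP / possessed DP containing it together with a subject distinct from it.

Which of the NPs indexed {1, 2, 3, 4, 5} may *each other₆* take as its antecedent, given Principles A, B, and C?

*each other* is an anaphor, so Principle A applies: it must be bound in its binding domain.
Binding domain of *each other₆*: the embedded TP, whose subject is the negotiators₄.
*the delegates₁* c-commands the anaphor but is outside its binding domain → cannot satisfy Principle A.
*the reviewers₂* c-commands the anaphor but is outside its binding domain → cannot satisfy Principle A.
*the directors₃* c-commands the anaphor but is outside its binding domain → cannot satisfy Principle A.
*the negotiators₄* c-commands the anaphor within its binding domain → licit binder.
*the senators₅* does not c-command the anaphor → cannot bind it.

{4}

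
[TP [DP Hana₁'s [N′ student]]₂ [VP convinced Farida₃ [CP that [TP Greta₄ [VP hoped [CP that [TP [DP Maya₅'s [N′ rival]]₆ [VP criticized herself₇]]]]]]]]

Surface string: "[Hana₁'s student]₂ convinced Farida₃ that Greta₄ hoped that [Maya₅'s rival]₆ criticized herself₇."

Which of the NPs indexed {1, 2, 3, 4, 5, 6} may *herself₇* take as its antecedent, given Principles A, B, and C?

*herself* is an anaphor, so Principle A applies: it must be bound in its binding domain.
Binding domain of *herself₇*: the embedded TP, whose subject is [Maya₅'s rival]₆.
*Hana₁* does not c-command the anaphor → cannot bind it.
*[Hana₁'s student]₂* c-commands the anaphor but is outside its binding domain → cannot satisfy Principle A.
*Farida₃* c-commands the anaphor but is outside its binding domain → cannot satisfy Principle A.
*Greta₄* c-commands the anaphor but is outside its binding domain → cannot satisfy Principle A.
*Maya₅* does not c-command the anaphor → cannot bind it.
*[Maya₅'s rival]₆* c-commands the anaphor within its binding domain → licit binder.

{6}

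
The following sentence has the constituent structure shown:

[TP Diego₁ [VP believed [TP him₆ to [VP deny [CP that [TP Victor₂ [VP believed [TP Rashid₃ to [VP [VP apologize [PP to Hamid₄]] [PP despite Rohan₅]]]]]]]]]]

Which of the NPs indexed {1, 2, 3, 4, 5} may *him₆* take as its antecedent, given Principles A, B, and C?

*him* is a pronoun, so Principle B applies: it must be free in its binding domain.
Binding domain of *him₆*: the matrix TP, whose subject is Diego₁.
*Diego₁* c-commands the pronoun within its binding domain → coindexation would violate Principle B.
*Victor₂*: the pronoun c-commands this R-expression → coindexation would violate Principle C on *Victor₂*.
*Rashid₃*: the pronoun c-commands this R-expression → coindexation would violate Principle C on *Rashid₃*.
*Hamid₄*: the pronoun c-commands this R-expression → coindexation would violate Principle C on *Hamid₄*.
*Rohan₅*: the pronoun c-commands this R-expression → coindexation would violate Principle C on *Rohan₅*.

none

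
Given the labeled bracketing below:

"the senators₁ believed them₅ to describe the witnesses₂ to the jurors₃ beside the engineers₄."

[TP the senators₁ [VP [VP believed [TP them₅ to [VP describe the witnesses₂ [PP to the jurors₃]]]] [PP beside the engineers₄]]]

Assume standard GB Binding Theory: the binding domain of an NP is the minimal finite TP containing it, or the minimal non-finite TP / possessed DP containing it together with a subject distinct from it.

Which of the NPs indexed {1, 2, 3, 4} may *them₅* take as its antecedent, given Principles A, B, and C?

*them* is a pronoun, so Principle B applies: it must be free in its binding domain.
Binding domain of *them₅*: the matrix TP, whose subject is the senators₁.
*the senators₁* c-commands the pronoun within its binding domain → coindexation would violate Principle B.
*the witnesses₂*: the pronoun c-commands this R-expression → coindexation would violate Principle C on *the witnesses₂*.
*the jurors₃*: the pronoun c-commands this R-expression → coindexation would violate Principle C on *the jurors₃*.
*the engineers₄* and the pronoun do not c-command one another → neither Principle B nor Principle C is at stake; coindexation permitted.

{4}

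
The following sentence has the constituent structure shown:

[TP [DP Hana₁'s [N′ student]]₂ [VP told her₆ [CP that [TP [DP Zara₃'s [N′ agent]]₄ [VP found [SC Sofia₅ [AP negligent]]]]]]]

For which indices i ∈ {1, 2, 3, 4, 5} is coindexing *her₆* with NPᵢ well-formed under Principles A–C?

{1}

*her* is a pronoun, so Principle B applies: it must be free in its binding domain.
Binding domain of *her₆*: the matrix TP, whose subject is [Hana₁'s student]₂.
*Hana₁* and the pronoun do not c-command one another → neither Principle B nor Principle C is at stake; coindexation permitted.
*[Hana₁'s student]₂* c-commands the pronoun within its binding domain → coindexation would violate Principle B.
*Zara₃*: the pronoun c-commands this R-expression → coindexation would violate Principle C on *Zara₃*.
*[Zara₃'s agent]₄*: the pronoun c-commands this R-expression → coindexation would violate Principle C on *[Zara₃'s agent]₄*.
*Sofia₅*: the pronoun c-commands this R-expression → coindexation would violate Principle C on *Sofia₅*.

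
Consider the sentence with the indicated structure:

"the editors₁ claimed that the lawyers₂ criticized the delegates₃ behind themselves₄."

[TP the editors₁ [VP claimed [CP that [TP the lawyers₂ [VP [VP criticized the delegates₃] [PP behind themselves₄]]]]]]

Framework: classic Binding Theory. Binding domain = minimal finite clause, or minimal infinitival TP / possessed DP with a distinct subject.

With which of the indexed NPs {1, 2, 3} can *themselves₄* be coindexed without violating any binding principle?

*themselves* is an anaphor, so Principle A applies: it must be bound in its binding domain.
Binding domain of *themselves₄*: the embedded TP, whose subject is the lawyers₂.
*the editors₁* c-commands the anaphor but is outside its binding domain → cannot satisfy Principle A.
*the lawyers₂* c-commands the anaphor within its binding domain → licit binder.
*the delegates₃* does not c-command the anaphor → cannot bind it.

{2}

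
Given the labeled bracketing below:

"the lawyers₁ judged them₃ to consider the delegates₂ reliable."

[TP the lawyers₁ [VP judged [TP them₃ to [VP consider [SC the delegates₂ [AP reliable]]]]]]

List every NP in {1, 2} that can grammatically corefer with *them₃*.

none

*them* is a pronoun, so Principle B applies: it must be free in its binding domain.
Binding domain of *them₃*: the matrix TP, whose subject is the lawyers₁.
*the lawyers₁* c-commands the pronoun within its binding domain → coindexation would violate Principle B.
*the delegates₂*: the pronoun c-commands this R-expression → coindexation would violate Principle C on *the delegates₂*.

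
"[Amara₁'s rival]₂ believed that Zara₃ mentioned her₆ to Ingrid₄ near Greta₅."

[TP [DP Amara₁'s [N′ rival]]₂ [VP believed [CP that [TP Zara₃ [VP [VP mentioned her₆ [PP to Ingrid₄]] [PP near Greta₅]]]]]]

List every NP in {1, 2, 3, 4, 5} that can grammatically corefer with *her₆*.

{1, 2, 5}

*her* is a pronoun, so Principle B applies: it must be free in its binding domain.
Binding domain of *her₆*: the embedded TP, whose subject is Zara₃.
*Amara₁* and the pronoun do not c-command one another → neither Principle B nor Principle C is at stake; coindexation permitted.
*[Amara₁'s rival]₂* c-commands the pronoun but from outside its binding domain, and is not c-commanded by it → coindexation permitted.
*Zara₃* c-commands the pronoun within its binding domain → coindexation would violate Principle B.
*Ingrid₄*: the pronoun c-commands this R-expression → coindexation would violate Principle C on *Ingrid₄*.
*Greta₅* and the pronoun do not c-command one another → neither Principle B nor Principle C is at stake; coindexation permitted.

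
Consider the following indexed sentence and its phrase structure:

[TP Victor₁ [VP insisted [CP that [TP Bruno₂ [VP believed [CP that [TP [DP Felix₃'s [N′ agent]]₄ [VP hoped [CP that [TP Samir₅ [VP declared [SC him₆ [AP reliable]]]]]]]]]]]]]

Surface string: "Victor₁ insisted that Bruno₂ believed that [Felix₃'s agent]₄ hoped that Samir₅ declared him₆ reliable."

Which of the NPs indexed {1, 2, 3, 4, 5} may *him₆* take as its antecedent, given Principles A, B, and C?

{1, 2, 3, 4}

*him* is a pronoun, so Principle B applies: it must be free in its binding domain.
Binding domain of *him₆*: the embedded TP, whose subject is Samir₅.
*Victor₁* c-commands the pronoun but from outside its binding domain, and is not c-commanded by it → coindexation permitted.
*Bruno₂* c-commands the pronoun but from outside its binding domain, and is not c-commanded by it → coindexation permitted.
*Felix₃* and the pronoun do not c-command one another → neither Principle B nor Principle C is at stake; coindexation permitted.
*[Felix₃'s agent]₄* c-commands the pronoun but from outside its binding domain, and is not c-commanded by it → coindexation permitted.
*Samir₅* c-commands the pronoun within its binding domain → coindexation would violate Principle B.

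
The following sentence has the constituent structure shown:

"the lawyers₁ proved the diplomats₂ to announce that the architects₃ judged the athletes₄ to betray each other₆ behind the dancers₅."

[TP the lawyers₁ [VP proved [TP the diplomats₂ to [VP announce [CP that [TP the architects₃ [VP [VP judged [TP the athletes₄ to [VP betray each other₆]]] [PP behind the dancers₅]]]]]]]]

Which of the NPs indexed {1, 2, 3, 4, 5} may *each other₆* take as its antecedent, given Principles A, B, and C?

*each other* is an anaphor, so Principle A applies: it must be bound in its binding domain.
Binding domain of *each other₆*: the embedded TP, whose subject is the athletes₄.
*the lawyers₁* c-commands the anaphor but is outside its binding domain → cannot satisfy Principle A.
*the diplomats₂* c-commands the anaphor but is outside its binding domain → cannot satisfy Principle A.
*the architects₃* c-commands the anaphor but is outside its binding domain → cannot satisfy Principle A.
*the athletes₄* c-commands the anaphor within its binding domain → licit binder.
*the dancers₅* does not c-command the anaphor → cannot bind it.

{4}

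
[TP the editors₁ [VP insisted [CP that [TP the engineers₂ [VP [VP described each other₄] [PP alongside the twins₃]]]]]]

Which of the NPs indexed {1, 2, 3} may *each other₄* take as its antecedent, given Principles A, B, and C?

{2}

*each other* is an anaphor, so Principle A applies: it must be bound in its binding domain.
Binding domain of *each other₄*: the embedded TP, whose subject is the engineers₂.
*the editors₁* c-commands the anaphor but is outside its binding domain → cannot satisfy Principle A.
*the engineers₂* c-commands the anaphor within its binding domain → licit binder.
*the twins₃* does not c-command the anaphor → cannot bind it.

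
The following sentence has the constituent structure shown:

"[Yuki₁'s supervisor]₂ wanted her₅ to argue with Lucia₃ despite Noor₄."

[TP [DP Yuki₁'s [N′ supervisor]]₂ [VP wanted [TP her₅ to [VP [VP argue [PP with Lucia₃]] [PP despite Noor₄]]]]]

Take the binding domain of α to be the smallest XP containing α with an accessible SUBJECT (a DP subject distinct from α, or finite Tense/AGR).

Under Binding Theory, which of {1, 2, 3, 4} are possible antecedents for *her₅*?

{1}

*her* is a pronoun, so Principle B applies: it must be free in its binding domain.
Binding domain of *her₅*: the matrix TP, whose subject is [Yuki₁'s supervisor]₂.
*Yuki₁* and the pronoun do not c-command one another → neither Principle B nor Principle C is at stake; coindexation permitted.
*[Yuki₁'s supervisor]₂* c-commands the pronoun within its binding domain → coindexation would violate Principle B.
*Lucia₃*: the pronoun c-commands this R-expression → coindexation would violate Principle C on *Lucia₃*.
*Noor₄*: the pronoun c-commands this R-expression → coindexation would violate Principle C on *Noor₄*.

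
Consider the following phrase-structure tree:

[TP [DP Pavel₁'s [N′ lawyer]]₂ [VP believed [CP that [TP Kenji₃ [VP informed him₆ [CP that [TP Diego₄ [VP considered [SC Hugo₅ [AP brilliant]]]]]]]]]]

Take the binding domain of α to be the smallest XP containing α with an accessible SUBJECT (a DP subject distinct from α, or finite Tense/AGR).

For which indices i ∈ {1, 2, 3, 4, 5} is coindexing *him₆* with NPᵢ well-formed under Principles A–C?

{1, 2}

*him* is a pronoun, so Principle B applies: it must be free in its binding domain.
Binding domain of *him₆*: the embedded TP, whose subject is Kenji₃.
*Pavel₁* and the pronoun do not c-command one another → neither Principle B nor Principle C is at stake; coindexation permitted.
*[Pavel₁'s lawyer]₂* c-commands the pronoun but from outside its binding domain, and is not c-commanded by it → coindexation permitted.
*Kenji₃* c-commands the pronoun within its binding domain → coindexation would violate Principle B.
*Diego₄*: the pronoun c-commands this R-expression → coindexation would violate Principle C on *Diego₄*.
*Hugo₅*: the pronoun c-commands this R-expression → coindexation would violate Principle C on *Hugo₅*.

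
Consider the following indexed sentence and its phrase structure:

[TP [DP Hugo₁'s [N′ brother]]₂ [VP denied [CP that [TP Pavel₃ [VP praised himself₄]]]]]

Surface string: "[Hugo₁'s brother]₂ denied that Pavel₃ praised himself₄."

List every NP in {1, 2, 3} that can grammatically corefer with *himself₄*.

*himself* is an anaphor, so Principle A applies: it must be bound in its binding domain.
Binding domain of *himself₄*: the embedded TP, whose subject is Pavel₃.
*Hugo₁* does not c-command the anaphor → cannot bind it.
*[Hugo₁'s brother]₂* c-commands the anaphor but is outside its binding domain → cannot satisfy Principle A.
*Pavel₃* c-commands the anaphor within its binding domain → licit binder.

{3}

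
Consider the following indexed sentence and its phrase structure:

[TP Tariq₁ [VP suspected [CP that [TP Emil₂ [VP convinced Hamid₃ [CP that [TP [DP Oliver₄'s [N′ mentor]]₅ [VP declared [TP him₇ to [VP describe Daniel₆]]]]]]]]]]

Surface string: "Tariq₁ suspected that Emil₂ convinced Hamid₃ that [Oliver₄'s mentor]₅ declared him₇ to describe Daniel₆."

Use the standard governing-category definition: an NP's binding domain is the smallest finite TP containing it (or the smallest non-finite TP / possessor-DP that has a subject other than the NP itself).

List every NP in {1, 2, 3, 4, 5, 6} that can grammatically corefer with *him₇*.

*him* is a pronoun, so Principle B applies: it must be free in its binding domain.
Binding domain of *him₇*: the embedded TP, whose subject is [Oliver₄'s mentor]₅.
*Tariq₁* c-commands the pronoun but from outside its binding domain, and is not c-commanded by it → coindexation permitted.
*Emil₂* c-commands the pronoun but from outside its binding domain, and is not c-commanded by it → coindexation permitted.
*Hamid₃* c-commands the pronoun but from outside its binding domain, and is not c-commanded by it → coindexation permitted.
*Oliver₄* and the pronoun do not c-command one another → neither Principle B nor Principle C is at stake; coindexation permitted.
*[Oliver₄'s mentor]₅* c-commands the pronoun within its binding domain → coindexation would violate Principle B.
*Daniel₆*: the pronoun c-commands this R-expression → coindexation would violate Principle C on *Daniel₆*.

{1, 2, 3, 4}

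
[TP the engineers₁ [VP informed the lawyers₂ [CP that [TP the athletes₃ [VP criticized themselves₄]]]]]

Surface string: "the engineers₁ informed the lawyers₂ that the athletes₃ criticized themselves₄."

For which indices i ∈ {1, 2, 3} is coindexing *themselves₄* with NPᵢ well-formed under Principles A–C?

{3}

*themselves* is an anaphor, so Principle A applies: it must be bound in its binding domain.
Binding domain of *themselves₄*: the embedded TP, whose subject is the athletes₃.
*the engineers₁* c-commands the anaphor but is outside its binding domain → cannot satisfy Principle A.
*the lawyers₂* c-commands the anaphor but is outside its binding domain → cannot satisfy Principle A.
*the athletes₃* c-commands the anaphor within its binding domain → licit binder.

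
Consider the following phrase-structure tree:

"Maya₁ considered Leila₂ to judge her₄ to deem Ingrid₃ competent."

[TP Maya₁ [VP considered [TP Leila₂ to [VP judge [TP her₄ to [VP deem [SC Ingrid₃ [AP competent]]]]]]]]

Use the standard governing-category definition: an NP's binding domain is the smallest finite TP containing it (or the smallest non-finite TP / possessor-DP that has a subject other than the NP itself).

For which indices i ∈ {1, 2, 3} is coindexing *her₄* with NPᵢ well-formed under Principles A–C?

{1}

*her* is a pronoun, so Principle B applies: it must be free in its binding domain.
Binding domain of *her₄*: the embedded TP, whose subject is Leila₂.
*Maya₁* c-commands the pronoun but from outside its binding domain, and is not c-commanded by it → coindexation permitted.
*Leila₂* c-commands the pronoun within its binding domain → coindexation would violate Principle B.
*Ingrid₃*: the pronoun c-commands this R-expression → coindexation would violate Principle C on *Ingrid₃*.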